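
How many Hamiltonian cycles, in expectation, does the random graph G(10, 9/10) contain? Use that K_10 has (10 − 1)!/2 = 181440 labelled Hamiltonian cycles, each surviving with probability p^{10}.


K_10 has (10 − 1)!/2 = 181440 labelled Hamiltonian cycles.
For each such Hamiltonian cycle H, let X_H = 1 if all 10 edges of H are present in G. Then P[X_H = 1] = p^{10} = (9/10)^{10} = 3486784401/10000000000.
Summing the indicators: E[X] = Σ_H E[X_H] = 181440 · p^{10} = 181440 · 3486784401/10000000000 = 1977006755367/31250000.
Numerically: E[X] ≈ 6.33e+04.

E[X] = 181440 · (9/10)^{10} = 1977006755367/31250000 ≈ 6.33e+04.


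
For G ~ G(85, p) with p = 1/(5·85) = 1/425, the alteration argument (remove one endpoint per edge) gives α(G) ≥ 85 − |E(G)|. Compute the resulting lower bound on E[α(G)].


E[|E(G)|] = C(85, 2)·p = 3570 · (1/425) = 42/5.
E[α(G)] ≥ n − E[|E(G)|] = 85 − 42/5 = 383/5.
Numerically: ≈ 76.60000.
(This is only a lower bound; the true E[α(G)] may be larger.)

E[α(G)] ≥ 383/5 ≈ 76.60000.


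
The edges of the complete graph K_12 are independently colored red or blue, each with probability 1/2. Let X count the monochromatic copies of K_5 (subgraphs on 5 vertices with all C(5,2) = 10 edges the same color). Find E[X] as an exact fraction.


Let X = Σ_S X_S over the C(12, 5) = 792 subsets S of size 5, where X_S = 1 if the K_5 on S is monochromatic.
For a fixed S, the K_5 on S has C(5, 2) = 10 edges. P[all 10 edges red] = (1/2)^10, and likewise for blue, so P[monochromatic] = 2·(1/2)^10 = 2^{1 − 10} = 1/512.
Summing: E[X] = C(12, 5) · 2^{1 − 10} = 792 · 1/512 = 99/64.
Numerically: E[X] ≈ 1.54688.

E[X] = C(12,5)·2^(1−C(5,2)) = 99/64 ≈ 1.54688.


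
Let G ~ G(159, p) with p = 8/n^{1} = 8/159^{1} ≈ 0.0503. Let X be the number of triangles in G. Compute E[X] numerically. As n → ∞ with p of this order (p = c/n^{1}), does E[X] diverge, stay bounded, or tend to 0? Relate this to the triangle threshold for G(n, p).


Number of potential triangles: C(159, 3) = 657359.
Each occurs with probability p³ ≈ (0.0503)³ ≈ 1.27373e-04.
By linearity: E[X] = C(159, 3)·p³ ≈ 657359 · 1.27373e-04 ≈ 83.730.
Here α = 1, so p = 8/n is exactly at the triangle threshold p ~ 1/n. Asymptotically E[X] → c³/6 = 8³/6 = 256/3 ≈ 85.333, a bounded constant. In this regime the triangle count is asymptotically Poisson(c³/6).

E[X] ≈ 83.730; in regime p = Θ(1/n^{1}) E[X] stays bounded (at the triangle threshold p ~ 1/n).


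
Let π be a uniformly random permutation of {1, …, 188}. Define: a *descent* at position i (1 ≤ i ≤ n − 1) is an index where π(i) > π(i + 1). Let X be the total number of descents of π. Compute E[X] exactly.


Write X = Σ X_I over i = 1, …, 187, with X_I the indicator of one descent.
There are 187 indicators.
For each fixed i, the pair (π(i), π(i+1)) is a uniformly random ordered pair of distinct values from {1, …, 188}; by symmetry P[π(i) > π(i+1)] = 1/2.
By linearity: E[X] = 187 · (1/2) = (188 − 1) · (1/2) = 187/2 ≈ 93.500000.

E[X] = 187/2 = 93.500000.


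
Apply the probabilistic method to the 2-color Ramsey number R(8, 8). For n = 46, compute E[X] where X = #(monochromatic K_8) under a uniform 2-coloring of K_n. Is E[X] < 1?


E[X] = C(46, 8) · 2^{1 − 28} = 260932815 · 2^{−27} = 260932815/134217728.
As a reduced fraction: E[X] = 260932815/134217728 ≈ 1.9441010.
Is E[X] < 1? NO.
Since E[X] ≥ 1, the first-moment bound is inconclusive at n = 46; it does NOT by itself certify R(8, 8) > 46.

E[X] = 260932815/134217728 ≈ 1.9441010; E[X] ≥ 1; first-moment method inconclusive here.


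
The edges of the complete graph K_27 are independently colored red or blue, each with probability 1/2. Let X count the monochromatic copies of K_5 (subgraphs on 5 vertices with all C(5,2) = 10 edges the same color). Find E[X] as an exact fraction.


Let X = Σ_S X_S over the C(27, 5) = 80730 subsets S of size 5, where X_S = 1 if the K_5 on S is monochromatic.
For a fixed S, the K_5 on S has C(5, 2) = 10 edges. P[all 10 edges red] = (1/2)^10, and likewise for blue, so P[monochromatic] = 2·(1/2)^10 = 2^{1 − 10} = 1/512.
By linearity of expectation: E[X] = C(27, 5) · 2^{1 − 10} = 80730 · 1/512 = 40365/256.
Numerically: E[X] ≈ 157.67578.

E[X] = C(27,5)·2^(1−C(5,2)) = 40365/256 ≈ 157.67578.


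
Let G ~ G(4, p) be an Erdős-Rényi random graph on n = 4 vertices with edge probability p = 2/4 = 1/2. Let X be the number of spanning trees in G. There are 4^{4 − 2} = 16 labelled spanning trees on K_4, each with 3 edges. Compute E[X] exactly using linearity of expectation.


K_4 has 4^{4 − 2} = 16 labelled spanning trees.
For each such spanning tree H, let X_H = 1 if all 3 edges of H are present in G. Then P[X_H = 1] = p^{3} = (1/2)^{3} = 1/8.
Summing the indicators: E[X] = Σ_H E[X_H] = 16 · p^{3} = 16 · 1/8 = 2.
Numerically: E[X] ≈ 2.

E[X] = 16 · (1/2)^{3} = 2 ≈ 2.


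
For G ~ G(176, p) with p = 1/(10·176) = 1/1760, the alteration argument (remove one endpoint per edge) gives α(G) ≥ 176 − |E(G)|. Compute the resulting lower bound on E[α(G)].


E[|E(G)|] = C(176, 2)·p = 15400 · (1/1760) = 35/4.
E[α(G)] ≥ n − E[|E(G)|] = 176 − 35/4 = 669/4.
Numerically: ≈ 167.250.
(This is only a lower bound; the true E[α(G)] may be larger.)

E[α(G)] ≥ 669/4 ≈ 167.250.


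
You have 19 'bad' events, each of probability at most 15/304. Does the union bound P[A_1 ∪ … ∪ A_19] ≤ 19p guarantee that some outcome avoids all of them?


Union bound: P[∪_{i=1}^{19} A_i] ≤ Σ_i P[A_i] ≤ 19·p = 19·(15/304) = 15/16.
Numerically: 15/16 ≈ 0.938.
Is 15/16 < 1? YES.
Since P[∪ A_i] ≤ 15/16 < 1, the complement has P[∩ A_i^c] ≥ 1 − 15/16 = 1/16 > 0, so some outcome avoids every A_i.

19·p = 15/16 ≈ 0.938; existence CERTIFIED by the union bound.


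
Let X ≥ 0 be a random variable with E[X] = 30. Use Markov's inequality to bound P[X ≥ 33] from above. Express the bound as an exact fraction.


μ = E[X] = 30, a = 33.
Markov: P[X ≥ 33] ≤ μ/a = (30)/33 = 10/11.
Numerically: ≈ 0.909091.
(Since a = 33 > μ = 30.000000, the bound 10/11 is < 1 and informative.)

P[X ≥ 33] ≤ 10/11 ≈ 0.909091.


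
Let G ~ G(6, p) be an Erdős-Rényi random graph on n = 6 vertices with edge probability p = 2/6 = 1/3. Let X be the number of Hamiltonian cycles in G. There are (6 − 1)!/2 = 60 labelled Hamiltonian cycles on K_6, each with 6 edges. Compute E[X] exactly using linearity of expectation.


K_6 has (6 − 1)!/2 = 60 labelled Hamiltonian cycles.
For each such Hamiltonian cycle H, let X_H = 1 if all 6 edges of H are present in G. Then P[X_H = 1] = p^{6} = (1/3)^{6} = 1/729.
By linearity: E[X] = Σ_H E[X_H] = 60 · p^{6} = 60 · 1/729 = 20/243.
Numerically: E[X] ≈ 0.0823045.

E[X] = 60 · (1/3)^{6} = 20/243 ≈ 0.0823045.


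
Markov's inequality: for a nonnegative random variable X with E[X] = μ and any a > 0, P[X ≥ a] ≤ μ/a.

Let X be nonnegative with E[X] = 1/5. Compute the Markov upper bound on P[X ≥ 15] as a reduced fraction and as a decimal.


μ = E[X] = 1/5, a = 15.
Markov: P[X ≥ 15] ≤ μ/a = (1/5)/15 = 1/75.
Numerically: ≈ 0.01333.
(Since a = 15 > μ = 0.20000, the bound 1/75 is < 1 and informative.)

P[X ≥ 15] ≤ 1/75 ≈ 0.01333.


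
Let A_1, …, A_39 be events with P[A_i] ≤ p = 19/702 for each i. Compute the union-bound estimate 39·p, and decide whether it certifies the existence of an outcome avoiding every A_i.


Union bound: P[∪_{i=1}^{39} A_i] ≤ Σ_i P[A_i] ≤ 39·p = 39·(19/702) = 19/18.
Numerically: 19/18 ≈ 1.05556.
Is 19/18 < 1? NO.
Since the bound 19/18 is ≥ 1, the union bound is uninformative here; it does NOT by itself certify existence.

39·p = 19/18 ≈ 1.05556; existence NOT certified by the union bound.


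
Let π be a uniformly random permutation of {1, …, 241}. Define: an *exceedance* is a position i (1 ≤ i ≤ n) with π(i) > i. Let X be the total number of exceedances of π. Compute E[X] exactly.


Write X = Σ_{i=1}^{241} X_i, where X_i = 1_{π(i) > i}.
For each fixed i, π(i) is uniform over {1, …, 241} (marginal of a uniform permutation), so P[π(i) > i] = (n − i)/n. Summing: Σ_{i=1}^{241} (n − i)/n = (0 + 1 + … + 240)/241 = 241(241 − 1)/(2·241) = (241 − 1)/2.
Hence E[X] = Σ_{i=1}^{241} (241 − i)/241 = 120 ≈ 120.0000.

E[X] = 120 = 120.0000.


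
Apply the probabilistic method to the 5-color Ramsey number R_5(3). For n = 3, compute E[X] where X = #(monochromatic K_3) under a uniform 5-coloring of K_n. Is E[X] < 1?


E[X] = C(3, 3) · 5^{1 − 3} = 1 · 5^{−2} = 1/25.
As a reduced fraction: E[X] = 1/25 ≈ 0.0400000.
Is E[X] < 1? YES.
Since E[X] < 1, there exists a 5-coloring of K_{3} with no monochromatic K_3; hence R_5(3) > 3.

E[X] = 1/25 ≈ 0.0400000; E[X] < 1, so R_5(3) > 3.


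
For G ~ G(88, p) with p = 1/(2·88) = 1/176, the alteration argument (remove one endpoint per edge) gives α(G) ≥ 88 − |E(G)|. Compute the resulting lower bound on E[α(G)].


E[|E(G)|] = C(88, 2)·p = 3828 · (1/176) = 87/4.
E[α(G)] ≥ n − E[|E(G)|] = 88 − 87/4 = 265/4.
Numerically: ≈ 66.250000.
(This is only a lower bound; the true E[α(G)] may be larger.)

E[α(G)] ≥ 265/4 ≈ 66.250000.


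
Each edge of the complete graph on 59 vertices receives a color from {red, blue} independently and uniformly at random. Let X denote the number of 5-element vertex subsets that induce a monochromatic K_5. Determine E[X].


Let X = Σ_S X_S over the C(59, 5) = 5006386 subsets S of size 5, where X_S = 1 if the K_5 on S is monochromatic.
For a fixed S, the K_5 on S has C(5, 2) = 10 edges. P[all 10 edges red] = (1/2)^10, and likewise for blue, so P[monochromatic] = 2·(1/2)^10 = 2^{1 − 10} = 1/512.
Summing: E[X] = C(59, 5) · 2^{1 − 10} = 5006386 · 1/512 = 2503193/256.
Numerically: E[X] ≈ 9778.097656.

E[X] = C(59,5)·2^(1−C(5,2)) = 2503193/256 ≈ 9778.097656.


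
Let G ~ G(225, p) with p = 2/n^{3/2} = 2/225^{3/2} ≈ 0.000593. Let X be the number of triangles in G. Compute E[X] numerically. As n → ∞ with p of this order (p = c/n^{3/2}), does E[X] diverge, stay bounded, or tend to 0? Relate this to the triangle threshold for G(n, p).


Number of potential triangles: C(225, 3) = 1873200.
Each occurs with probability p³ ≈ (0.000593)³ ≈ 2.08098e-10.
By linearity: E[X] = C(225, 3)·p³ ≈ 1873200 · 2.08098e-10 ≈ 0.000.
Since α = 3/2 > 1, p = c/n^{3/2} = o(1/n) is below the triangle threshold p ~ 1/n. Asymptotically E[X] ~ (c³/6)·n^{3(1−α)} = (2³/6)·n^{-1.5} → 0, so by Markov's inequality G has no triangles w.h.p.

E[X] ≈ 0.000; in regime p = Θ(1/n^{3/2}) E[X] tends to 0 (below the triangle threshold p ~ 1/n).


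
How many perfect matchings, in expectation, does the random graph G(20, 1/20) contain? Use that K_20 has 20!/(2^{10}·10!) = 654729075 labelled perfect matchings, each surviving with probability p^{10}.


K_20 has 20!/(2^{10}·10!) = 654729075 labelled perfect matchings.
For each such perfect matching H, let X_H = 1 if all 10 edges of H are present in G. Then P[X_H = 1] = p^{10} = (1/20)^{10} = 1/10240000000000.
Summing the indicators: E[X] = Σ_H E[X_H] = 654729075 · p^{10} = 654729075 · 1/10240000000000 = 26189163/409600000000.
Numerically: E[X] ≈ 6.39e-05.

E[X] = 654729075 · (1/20)^{10} = 26189163/409600000000 ≈ 6.39e-05.


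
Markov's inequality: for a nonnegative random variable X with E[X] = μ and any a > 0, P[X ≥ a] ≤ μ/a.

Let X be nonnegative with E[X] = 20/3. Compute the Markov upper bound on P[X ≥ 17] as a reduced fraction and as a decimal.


μ = E[X] = 20/3, a = 17.
Markov: P[X ≥ 17] ≤ μ/a = (20/3)/17 = 20/51.
Numerically: ≈ 0.392157.
(Since a = 17 > μ = 6.666667, the bound 20/51 is < 1 and informative.)

P[X ≥ 17] ≤ 20/51 ≈ 0.392157.


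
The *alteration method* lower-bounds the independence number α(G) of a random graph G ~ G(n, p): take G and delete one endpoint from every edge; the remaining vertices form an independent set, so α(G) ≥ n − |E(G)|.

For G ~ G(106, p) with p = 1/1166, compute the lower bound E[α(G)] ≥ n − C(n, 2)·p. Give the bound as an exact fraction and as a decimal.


E[|E(G)|] = C(106, 2)·p = 5565 · (1/1166) = 105/22.
E[α(G)] ≥ n − E[|E(G)|] = 106 − 105/22 = 2227/22.
Numerically: ≈ 101.227.
(This is only a lower bound; the true E[α(G)] may be larger.)

E[α(G)] ≥ 2227/22 ≈ 101.227.


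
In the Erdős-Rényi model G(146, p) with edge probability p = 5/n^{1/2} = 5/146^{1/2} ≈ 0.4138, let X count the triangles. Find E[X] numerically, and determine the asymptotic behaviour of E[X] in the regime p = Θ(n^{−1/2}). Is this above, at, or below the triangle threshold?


Number of potential triangles: C(146, 3) = 508080.
Each occurs with probability p³ ≈ (0.4138)³ ≈ 7.0856669e-02.
By linearity: E[X] = C(146, 3)·p³ ≈ 508080 · 7.0856669e-02 ≈ 36000.85615.
Since α = 1/2 < 1, p = c/n^{1/2} ≫ 1/n is above the triangle threshold p ~ 1/n. Asymptotically E[X] ~ (c³/6)·n^{3(1−α)} = (5³/6)·n^{1.5} → ∞; triangles are abundant w.h.p.

E[X] ≈ 36000.85615; in regime p = Θ(1/n^{1/2}) E[X] diverges (above the triangle threshold p ~ 1/n).


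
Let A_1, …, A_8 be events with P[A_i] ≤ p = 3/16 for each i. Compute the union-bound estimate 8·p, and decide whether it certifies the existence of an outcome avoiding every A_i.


Union bound: P[∪_{i=1}^{8} A_i] ≤ Σ_i P[A_i] ≤ 8·p = 8·(3/16) = 3/2.
Numerically: 3/2 ≈ 1.500.
Is 3/2 < 1? NO.
Since the bound 3/2 is ≥ 1, the union bound is uninformative here; it does NOT by itself certify existence.

8·p = 3/2 ≈ 1.500; existence NOT certified by the union bound.


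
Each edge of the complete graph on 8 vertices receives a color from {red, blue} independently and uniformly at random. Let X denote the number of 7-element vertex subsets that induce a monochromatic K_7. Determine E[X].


Let X = Σ_S X_S over the C(8, 7) = 8 subsets S of size 7, where X_S = 1 if the K_7 on S is monochromatic.
For a fixed S, the K_7 on S has C(7, 2) = 21 edges. P[all 21 edges red] = (1/2)^21, and likewise for blue, so P[monochromatic] = 2·(1/2)^21 = 2^{1 − 21} = 1/1048576.
By linearity: E[X] = C(8, 7) · 2^{1 − 21} = 8 · 1/1048576 = 1/131072.
Numerically: E[X] ≈ 0.0000.

E[X] = C(8,7)·2^(1−C(7,2)) = 1/131072 ≈ 0.0000.


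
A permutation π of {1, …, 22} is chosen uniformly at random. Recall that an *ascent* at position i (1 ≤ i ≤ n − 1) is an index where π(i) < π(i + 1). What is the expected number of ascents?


Write X = Σ X_I over i = 1, …, 21, with X_I the indicator of one ascent.
There are 21 indicators.
For each fixed i, the pair (π(i), π(i+1)) is a uniformly random ordered pair of distinct values from {1, …, 22}; by symmetry P[π(i) < π(i+1)] = 1/2.
By linearity: E[X] = 21 · (1/2) = (22 − 1) · (1/2) = 21/2 ≈ 10.500.

E[X] = 21/2 = 10.500.


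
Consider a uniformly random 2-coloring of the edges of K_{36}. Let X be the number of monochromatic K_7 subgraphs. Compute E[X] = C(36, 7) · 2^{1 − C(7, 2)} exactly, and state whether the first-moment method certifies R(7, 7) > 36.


E[X] = C(36, 7) · 2^{1 − 21} = 8347680 · 2^{−20} = 8347680/1048576.
As a reduced fraction: E[X] = 260865/32768 ≈ 7.961.
Is E[X] < 1? NO.
Since E[X] ≥ 1, the first-moment bound is inconclusive at n = 36; it does NOT by itself certify R(7, 7) > 36.

E[X] = 260865/32768 ≈ 7.961; E[X] ≥ 1; first-moment method inconclusive here.


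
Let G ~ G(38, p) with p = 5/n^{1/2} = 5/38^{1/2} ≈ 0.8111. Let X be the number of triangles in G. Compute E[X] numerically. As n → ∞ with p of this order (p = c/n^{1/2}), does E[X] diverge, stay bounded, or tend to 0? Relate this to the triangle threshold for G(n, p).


Number of potential triangles: C(38, 3) = 8436.
Each occurs with probability p³ ≈ (0.8111)³ ≈ 5.336231e-01.
By linearity: E[X] = C(38, 3)·p³ ≈ 8436 · 5.336231e-01 ≈ 4501.6444.
Since α = 1/2 < 1, p = c/n^{1/2} ≫ 1/n is above the triangle threshold p ~ 1/n. Asymptotically E[X] ~ (c³/6)·n^{3(1−α)} = (5³/6)·n^{1.5} → ∞; triangles are abundant w.h.p.

E[X] ≈ 4501.6444; in regime p = Θ(1/n^{1/2}) E[X] diverges (above the triangle threshold p ~ 1/n).


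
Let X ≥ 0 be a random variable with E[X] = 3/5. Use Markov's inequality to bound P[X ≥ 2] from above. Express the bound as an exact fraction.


μ = E[X] = 3/5, a = 2.
Markov: P[X ≥ 2] ≤ μ/a = (3/5)/2 = 3/10.
Numerically: ≈ 0.3000.
(Since a = 2 > μ = 0.6000, the bound 3/10 is < 1 and informative.)

P[X ≥ 2] ≤ 3/10 ≈ 0.3000.


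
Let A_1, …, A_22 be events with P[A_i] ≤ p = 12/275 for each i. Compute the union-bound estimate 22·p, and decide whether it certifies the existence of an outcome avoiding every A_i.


Union bound: P[∪_{i=1}^{22} A_i] ≤ Σ_i P[A_i] ≤ 22·p = 22·(12/275) = 24/25.
Numerically: 24/25 ≈ 0.960.
Is 24/25 < 1? YES.
Since P[∪ A_i] ≤ 24/25 < 1, the complement has P[∩ A_i^c] ≥ 1 − 24/25 = 1/25 > 0, so some outcome avoids every A_i.

22·p = 24/25 ≈ 0.960; existence CERTIFIED by the union bound.


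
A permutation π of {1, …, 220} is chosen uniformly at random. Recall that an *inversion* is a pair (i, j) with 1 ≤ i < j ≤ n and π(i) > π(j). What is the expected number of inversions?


Write X = Σ X_I over the C(220, 2) = 24090 pairs i < j, with X_I the indicator of one inversion.
There are 24090 indicators.
For each fixed pair i < j, the values π(i) and π(j) are two distinct elements of {1, …, 220} in uniformly random order; by symmetry P[π(i) > π(j)] = 1/2.
By linearity: E[X] = 24090 · (1/2) = C(220, 2) · (1/2) = 24090/2 = 12045 ≈ 12045.0000.

E[X] = 12045 = 12045.0000.


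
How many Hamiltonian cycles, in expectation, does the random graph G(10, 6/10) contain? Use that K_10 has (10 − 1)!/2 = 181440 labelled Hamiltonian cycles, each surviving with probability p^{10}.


K_10 has (10 − 1)!/2 = 181440 labelled Hamiltonian cycles.
For each such Hamiltonian cycle H, let X_H = 1 if all 10 edges of H are present in G. Then P[X_H = 1] = p^{10} = (3/5)^{10} = 59049/9765625.
Summing the indicators: E[X] = Σ_H E[X_H] = 181440 · p^{10} = 181440 · 59049/9765625 = 2142770112/1953125.
Numerically: E[X] ≈ 1.1e+03.

E[X] = 181440 · (3/5)^{10} = 2142770112/1953125 ≈ 1.1e+03.


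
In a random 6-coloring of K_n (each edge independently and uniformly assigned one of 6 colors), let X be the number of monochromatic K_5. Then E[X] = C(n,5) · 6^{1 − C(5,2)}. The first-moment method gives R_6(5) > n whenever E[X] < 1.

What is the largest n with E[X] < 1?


We need C(n, 5) · 6^{1 − 10} < 1, i.e. C(n, 5) < 6^{10 − 1} = 10077696.
Check values of n near the boundary:
  n = 61: C(61, 5) = 5949147; 5949147 < 10077696? YES
  n = 62: C(62, 5) = 6471002; 6471002 < 10077696? YES
  n = 63: C(63, 5) = 7028847; 7028847 < 10077696? YES
  n = 64: C(64, 5) = 7624512; 7624512 < 10077696? YES
  n = 65: C(65, 5) = 8259888; 8259888 < 10077696? YES
  n = 66: C(66, 5) = 8936928; 8936928 < 10077696? YES
  n = 67: C(67, 5) = 9657648; 9657648 < 10077696? YES
  n = 68: C(68, 5) = 10424128; 10424128 < 10077696? NO
  n = 69: C(69, 5) = 11238513; 11238513 < 10077696? NO
The largest n with C(n, 5) < 10077696 is n = 67 (where E[X] = 67067/69984 ≈ 0.95832). Hence R_6(5) > 67, i.e. R_6(5) ≥ 68.

Largest n = 67; hence R_6(5) > 67.


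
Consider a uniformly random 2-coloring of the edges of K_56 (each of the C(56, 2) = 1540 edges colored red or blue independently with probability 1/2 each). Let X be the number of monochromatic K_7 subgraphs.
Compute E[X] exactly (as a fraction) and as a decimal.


Let X = Σ_S X_S over the C(56, 7) = 231917400 subsets S of size 7, where X_S = 1 if the K_7 on S is monochromatic.
For a fixed S, the K_7 on S has C(7, 2) = 21 edges. P[all 21 edges red] = (1/2)^21, and likewise for blue, so P[monochromatic] = 2·(1/2)^21 = 2^{1 − 21} = 1/1048576.
Summing: E[X] = C(56, 7) · 2^{1 − 21} = 231917400 · 1/1048576 = 28989675/131072.
Numerically: E[X] ≈ 221.173668.

E[X] = C(56,7)·2^(1−C(7,2)) = 28989675/131072 ≈ 221.173668.


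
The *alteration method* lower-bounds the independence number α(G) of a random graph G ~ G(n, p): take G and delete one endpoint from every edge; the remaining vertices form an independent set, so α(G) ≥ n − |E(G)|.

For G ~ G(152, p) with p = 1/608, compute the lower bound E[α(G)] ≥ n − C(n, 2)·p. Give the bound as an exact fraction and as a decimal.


E[|E(G)|] = C(152, 2)·p = 11476 · (1/608) = 151/8.
E[α(G)] ≥ n − E[|E(G)|] = 152 − 151/8 = 1065/8.
Numerically: ≈ 133.125.
(This is only a lower bound; the true E[α(G)] may be larger.)

E[α(G)] ≥ 1065/8 ≈ 133.125.


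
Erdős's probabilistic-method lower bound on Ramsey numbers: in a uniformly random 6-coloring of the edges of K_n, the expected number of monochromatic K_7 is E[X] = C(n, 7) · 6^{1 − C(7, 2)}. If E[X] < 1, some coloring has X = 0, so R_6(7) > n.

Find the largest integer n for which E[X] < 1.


We need C(n, 7) · 6^{1 − 21} < 1, i.e. C(n, 7) < 6^{21 − 1} = 3656158440062976.
Check values of n near the boundary:
  n = 566: C(566, 7) = 3557206237959440; 3557206237959440 < 3656158440062976? YES
  n = 567: C(567, 7) = 3601671315933933; 3601671315933933 < 3656158440062976? YES
  n = 568: C(568, 7) = 3646611956239704; 3646611956239704 < 3656158440062976? YES
  n = 569: C(569, 7) = 3692032389858348; 3692032389858348 < 3656158440062976? NO
  n = 570: C(570, 7) = 3737936877831720; 3737936877831720 < 3656158440062976? NO
The largest n with C(n, 7) < 3656158440062976 is n = 568 (where E[X] = 16882462760369/16926659444736 ≈ 0.9974). Hence R_6(7) > 568, i.e. R_6(7) ≥ 569.

Largest n = 568; hence R_6(7) > 568.


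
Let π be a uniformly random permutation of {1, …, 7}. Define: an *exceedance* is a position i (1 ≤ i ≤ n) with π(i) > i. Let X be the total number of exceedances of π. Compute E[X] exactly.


Write X = Σ_{i=1}^{7} X_i, where X_i = 1_{π(i) > i}.
For each fixed i, π(i) is uniform over {1, …, 7} (marginal of a uniform permutation), so P[π(i) > i] = (n − i)/n. Summing: Σ_{i=1}^{7} (n − i)/n = (0 + 1 + … + 6)/7 = 7(7 − 1)/(2·7) = (7 − 1)/2.
Hence E[X] = Σ_{i=1}^{7} (7 − i)/7 = 3 ≈ 3.000.

E[X] = 3 = 3.000.


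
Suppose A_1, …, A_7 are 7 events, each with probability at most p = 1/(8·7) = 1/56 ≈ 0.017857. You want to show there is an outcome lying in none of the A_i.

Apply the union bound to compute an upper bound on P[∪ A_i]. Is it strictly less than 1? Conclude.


Union bound: P[∪_{i=1}^{7} A_i] ≤ Σ_i P[A_i] ≤ 7·p = 7·(1/56) = 1/8.
Numerically: 1/8 ≈ 0.125000.
Is 1/8 < 1? YES.
Since P[∪ A_i] ≤ 1/8 < 1, the complement has P[∩ A_i^c] ≥ 1 − 1/8 = 7/8 > 0, so some outcome avoids every A_i.

7·p = 1/8 ≈ 0.125000; existence CERTIFIED by the union bound.


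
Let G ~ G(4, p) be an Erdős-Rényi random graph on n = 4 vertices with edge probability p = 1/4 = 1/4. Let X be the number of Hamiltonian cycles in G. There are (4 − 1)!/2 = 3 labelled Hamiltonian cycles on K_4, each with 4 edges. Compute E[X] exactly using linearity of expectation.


K_4 has (4 − 1)!/2 = 3 labelled Hamiltonian cycles.
For each such Hamiltonian cycle H, let X_H = 1 if all 4 edges of H are present in G. Then P[X_H = 1] = p^{4} = (1/4)^{4} = 1/256.
By linearity of expectation: E[X] = Σ_H E[X_H] = 3 · p^{4} = 3 · 1/256 = 3/256.
Numerically: E[X] ≈ 0.01172.

E[X] = 3 · (1/4)^{4} = 3/256 ≈ 0.01172.


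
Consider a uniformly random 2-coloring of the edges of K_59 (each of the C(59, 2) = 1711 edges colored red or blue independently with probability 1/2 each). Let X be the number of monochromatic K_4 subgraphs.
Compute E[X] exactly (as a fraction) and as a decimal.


Let X = Σ_S X_S over the C(59, 4) = 455126 subsets S of size 4, where X_S = 1 if the K_4 on S is monochromatic.
For a fixed S, the K_4 on S has C(4, 2) = 6 edges. P[all 6 edges red] = (1/2)^6, and likewise for blue, so P[monochromatic] = 2·(1/2)^6 = 2^{1 − 6} = 1/32.
Summing: E[X] = C(59, 4) · 2^{1 − 6} = 455126 · 1/32 = 227563/16.
Numerically: E[X] ≈ 14222.687500.

E[X] = C(59,4)·2^(1−C(4,2)) = 227563/16 ≈ 14222.687500.


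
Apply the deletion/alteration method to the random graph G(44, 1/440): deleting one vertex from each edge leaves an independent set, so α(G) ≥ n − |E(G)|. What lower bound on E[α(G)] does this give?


E[|E(G)|] = C(44, 2)·p = 946 · (1/440) = 43/20.
E[α(G)] ≥ n − E[|E(G)|] = 44 − 43/20 = 837/20.
Numerically: ≈ 41.8500.
(This is only a lower bound; the true E[α(G)] may be larger.)

E[α(G)] ≥ 837/20 ≈ 41.8500.


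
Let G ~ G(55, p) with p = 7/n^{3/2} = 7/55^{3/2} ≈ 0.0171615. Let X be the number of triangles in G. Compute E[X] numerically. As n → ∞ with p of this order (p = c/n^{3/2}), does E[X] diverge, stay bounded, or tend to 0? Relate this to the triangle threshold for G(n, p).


Number of potential triangles: C(55, 3) = 26235.
Each occurs with probability p³ ≈ (0.0171615)³ ≈ 5.05431165e-06.
By linearity: E[X] = C(55, 3)·p³ ≈ 26235 · 5.05431165e-06 ≈ 0.132600.
Since α = 3/2 > 1, p = c/n^{3/2} = o(1/n) is below the triangle threshold p ~ 1/n. Asymptotically E[X] ~ (c³/6)·n^{3(1−α)} = (7³/6)·n^{-1.5} → 0, so by Markov's inequality G has no triangles w.h.p.

E[X] ≈ 0.132600; in regime p = Θ(1/n^{3/2}) E[X] tends to 0 (below the triangle threshold p ~ 1/n).


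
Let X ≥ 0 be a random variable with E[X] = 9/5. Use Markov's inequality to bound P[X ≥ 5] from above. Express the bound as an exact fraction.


μ = E[X] = 9/5, a = 5.
Markov: P[X ≥ 5] ≤ μ/a = (9/5)/5 = 9/25.
Numerically: ≈ 0.3600.
(Since a = 5 > μ = 1.8000, the bound 9/25 is < 1 and informative.)

P[X ≥ 5] ≤ 9/25 ≈ 0.3600.


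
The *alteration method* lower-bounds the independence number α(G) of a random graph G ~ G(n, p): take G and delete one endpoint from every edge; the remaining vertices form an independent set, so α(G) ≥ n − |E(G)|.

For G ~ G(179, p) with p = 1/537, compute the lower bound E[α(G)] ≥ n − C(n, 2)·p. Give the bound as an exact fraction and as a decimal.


E[|E(G)|] = C(179, 2)·p = 15931 · (1/537) = 89/3.
E[α(G)] ≥ n − E[|E(G)|] = 179 − 89/3 = 448/3.
Numerically: ≈ 149.3333.
(This is only a lower bound; the true E[α(G)] may be larger.)

E[α(G)] ≥ 448/3 ≈ 149.3333.


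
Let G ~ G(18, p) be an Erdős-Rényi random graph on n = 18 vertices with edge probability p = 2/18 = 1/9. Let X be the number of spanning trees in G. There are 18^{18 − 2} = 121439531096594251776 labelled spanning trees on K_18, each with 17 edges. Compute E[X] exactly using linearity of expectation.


K_18 has 18^{18 − 2} = 121439531096594251776 labelled spanning trees.
For each such spanning tree H, let X_H = 1 if all 17 edges of H are present in G. Then P[X_H = 1] = p^{17} = (1/9)^{17} = 1/16677181699666569.
By linearity of expectation: E[X] = Σ_H E[X_H] = 121439531096594251776 · p^{17} = 121439531096594251776 · 1/16677181699666569 = 65536/9.
Numerically: E[X] ≈ 7281.8.

E[X] = 121439531096594251776 · (1/9)^{17} = 65536/9 ≈ 7281.8.


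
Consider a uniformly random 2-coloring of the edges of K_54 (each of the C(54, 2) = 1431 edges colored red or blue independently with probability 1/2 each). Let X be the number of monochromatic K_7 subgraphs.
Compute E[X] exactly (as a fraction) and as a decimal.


Let X = Σ_S X_S over the C(54, 7) = 177100560 subsets S of size 7, where X_S = 1 if the K_7 on S is monochromatic.
For a fixed S, the K_7 on S has C(7, 2) = 21 edges. P[all 21 edges red] = (1/2)^21, and likewise for blue, so P[monochromatic] = 2·(1/2)^21 = 2^{1 − 21} = 1/1048576.
By linearity: E[X] = C(54, 7) · 2^{1 − 21} = 177100560 · 1/1048576 = 11068785/65536.
Numerically: E[X] ≈ 168.8963.

E[X] = C(54,7)·2^(1−C(7,2)) = 11068785/65536 ≈ 168.8963.


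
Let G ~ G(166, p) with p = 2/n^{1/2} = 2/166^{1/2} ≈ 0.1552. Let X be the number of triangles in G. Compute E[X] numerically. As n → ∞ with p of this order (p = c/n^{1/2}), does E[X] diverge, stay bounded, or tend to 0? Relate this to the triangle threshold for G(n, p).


Number of potential triangles: C(166, 3) = 748660.
Each occurs with probability p³ ≈ (0.1552)³ ≈ 3.740484e-03.
By linearity: E[X] = C(166, 3)·p³ ≈ 748660 · 3.740484e-03 ≈ 2800.3511.
Since α = 1/2 < 1, p = c/n^{1/2} ≫ 1/n is above the triangle threshold p ~ 1/n. Asymptotically E[X] ~ (c³/6)·n^{3(1−α)} = (2³/6)·n^{1.5} → ∞; triangles are abundant w.h.p.

E[X] ≈ 2800.3511; in regime p = Θ(1/n^{1/2}) E[X] diverges (above the triangle threshold p ~ 1/n).


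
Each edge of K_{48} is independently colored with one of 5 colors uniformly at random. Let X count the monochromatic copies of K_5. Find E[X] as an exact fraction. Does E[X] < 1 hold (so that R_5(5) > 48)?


E[X] = C(48, 5) · 5^{1 − 10} = 1712304 · 5^{−9} = 1712304/1953125.
As a reduced fraction: E[X] = 1712304/1953125 ≈ 0.8767.
Is E[X] < 1? YES.
Since E[X] < 1, there exists a 5-coloring of K_{48} with no monochromatic K_5; hence R_5(5) > 48.

E[X] = 1712304/1953125 ≈ 0.8767; E[X] < 1, so R_5(5) > 48.


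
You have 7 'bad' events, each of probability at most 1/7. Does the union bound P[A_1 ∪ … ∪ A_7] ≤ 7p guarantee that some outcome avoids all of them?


Union bound: P[∪_{i=1}^{7} A_i] ≤ Σ_i P[A_i] ≤ 7·p = 7·(1/7) = 1.
Numerically: 1 ≈ 1.0000.
Is 1 < 1? NO.
Since the bound 1 is ≥ 1, the union bound is uninformative here; it does NOT by itself certify existence.

7·p = 1 ≈ 1.0000; existence NOT certified by the union bound.


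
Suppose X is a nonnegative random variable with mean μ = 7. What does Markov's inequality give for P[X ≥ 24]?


μ = E[X] = 7, a = 24.
Markov: P[X ≥ 24] ≤ μ/a = (7)/24 = 7/24.
Numerically: ≈ 0.292.
(Since a = 24 > μ = 7.000, the bound 7/24 is < 1 and informative.)

P[X ≥ 24] ≤ 7/24 ≈ 0.292.


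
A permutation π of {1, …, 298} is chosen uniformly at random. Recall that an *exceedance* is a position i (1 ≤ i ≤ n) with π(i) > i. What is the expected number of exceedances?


Write X = Σ_{i=1}^{298} X_i, where X_i = 1_{π(i) > i}.
For each fixed i, π(i) is uniform over {1, …, 298} (marginal of a uniform permutation), so P[π(i) > i] = (n − i)/n. Summing: Σ_{i=1}^{298} (n − i)/n = (0 + 1 + … + 297)/298 = 298(298 − 1)/(2·298) = (298 − 1)/2.
Hence E[X] = Σ_{i=1}^{298} (298 − i)/298 = 297/2 ≈ 148.5000.

E[X] = 297/2 = 148.5000.


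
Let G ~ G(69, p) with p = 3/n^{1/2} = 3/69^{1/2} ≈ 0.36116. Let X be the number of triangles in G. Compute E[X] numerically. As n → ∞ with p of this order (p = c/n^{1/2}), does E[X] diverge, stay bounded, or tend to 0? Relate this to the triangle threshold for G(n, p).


Number of potential triangles: C(69, 3) = 52394.
Each occurs with probability p³ ≈ (0.36116)³ ≈ 4.7107508e-02.
By linearity: E[X] = C(69, 3)·p³ ≈ 52394 · 4.7107508e-02 ≈ 2468.15076.
Since α = 1/2 < 1, p = c/n^{1/2} ≫ 1/n is above the triangle threshold p ~ 1/n. Asymptotically E[X] ~ (c³/6)·n^{3(1−α)} = (3³/6)·n^{1.5} → ∞; triangles are abundant w.h.p.

E[X] ≈ 2468.15076; in regime p = Θ(1/n^{1/2}) E[X] diverges (above the triangle threshold p ~ 1/n).


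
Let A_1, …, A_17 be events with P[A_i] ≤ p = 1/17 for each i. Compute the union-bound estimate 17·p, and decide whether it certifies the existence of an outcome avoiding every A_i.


Union bound: P[∪_{i=1}^{17} A_i] ≤ Σ_i P[A_i] ≤ 17·p = 17·(1/17) = 1.
Numerically: 1 ≈ 1.00000.
Is 1 < 1? NO.
Since the bound 1 is ≥ 1, the union bound is uninformative here; it does NOT by itself certify existence.

17·p = 1 ≈ 1.00000; existence NOT certified by the union bound.


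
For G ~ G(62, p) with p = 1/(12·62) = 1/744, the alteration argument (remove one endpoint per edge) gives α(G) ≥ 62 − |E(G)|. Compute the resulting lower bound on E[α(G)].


E[|E(G)|] = C(62, 2)·p = 1891 · (1/744) = 61/24.
E[α(G)] ≥ n − E[|E(G)|] = 62 − 61/24 = 1427/24.
Numerically: ≈ 59.458333.
(This is only a lower bound; the true E[α(G)] may be larger.)

E[α(G)] ≥ 1427/24 ≈ 59.458333.


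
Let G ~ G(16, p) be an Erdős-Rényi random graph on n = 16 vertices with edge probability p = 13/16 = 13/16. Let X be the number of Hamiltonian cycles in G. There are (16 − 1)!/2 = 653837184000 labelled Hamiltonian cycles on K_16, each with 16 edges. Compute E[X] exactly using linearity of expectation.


K_16 has (16 − 1)!/2 = 653837184000 labelled Hamiltonian cycles.
For each such Hamiltonian cycle H, let X_H = 1 if all 16 edges of H are present in G. Then P[X_H = 1] = p^{16} = (13/16)^{16} = 665416609183179841/18446744073709551616.
Summing the indicators: E[X] = Σ_H E[X_H] = 653837184000 · p^{16} = 653837184000 · 665416609183179841/18446744073709551616 = 424877072202303561918952875/18014398509481984.
Numerically: E[X] ≈ 2.35854e+10.

E[X] = 653837184000 · (13/16)^{16} = 424877072202303561918952875/18014398509481984 ≈ 2.35854e+10.


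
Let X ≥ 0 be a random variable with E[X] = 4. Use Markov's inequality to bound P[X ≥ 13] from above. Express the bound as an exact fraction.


μ = E[X] = 4, a = 13.
Markov: P[X ≥ 13] ≤ μ/a = (4)/13 = 4/13.
Numerically: ≈ 0.308.
(Since a = 13 > μ = 4.000, the bound 4/13 is < 1 and informative.)

P[X ≥ 13] ≤ 4/13 ≈ 0.308.


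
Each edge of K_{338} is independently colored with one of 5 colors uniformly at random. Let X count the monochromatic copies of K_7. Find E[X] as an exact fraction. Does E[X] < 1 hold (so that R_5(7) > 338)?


E[X] = C(338, 7) · 5^{1 − 21} = 93935323022736 · 5^{−20} = 93935323022736/95367431640625.
As a reduced fraction: E[X] = 93935323022736/95367431640625 ≈ 0.984983.
Is E[X] < 1? YES.
Since E[X] < 1, there exists a 5-coloring of K_{338} with no monochromatic K_7; hence R_5(7) > 338.

E[X] = 93935323022736/95367431640625 ≈ 0.984983; E[X] < 1, so R_5(7) > 338.


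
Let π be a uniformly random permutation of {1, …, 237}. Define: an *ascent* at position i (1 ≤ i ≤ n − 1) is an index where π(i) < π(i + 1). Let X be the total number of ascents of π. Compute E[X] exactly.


Write X = Σ X_I over i = 1, …, 236, with X_I the indicator of one ascent.
There are 236 indicators.
For each fixed i, the pair (π(i), π(i+1)) is a uniformly random ordered pair of distinct values from {1, …, 237}; by symmetry P[π(i) < π(i+1)] = 1/2.
By linearity: E[X] = 236 · (1/2) = (237 − 1) · (1/2) = 118 ≈ 118.00000.

E[X] = 118 = 118.00000.


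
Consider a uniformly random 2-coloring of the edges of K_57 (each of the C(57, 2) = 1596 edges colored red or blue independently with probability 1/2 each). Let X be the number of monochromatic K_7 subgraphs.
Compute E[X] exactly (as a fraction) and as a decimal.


Let X = Σ_S X_S over the C(57, 7) = 264385836 subsets S of size 7, where X_S = 1 if the K_7 on S is monochromatic.
For a fixed S, the K_7 on S has C(7, 2) = 21 edges. P[all 21 edges red] = (1/2)^21, and likewise for blue, so P[monochromatic] = 2·(1/2)^21 = 2^{1 − 21} = 1/1048576.
By linearity: E[X] = C(57, 7) · 2^{1 − 21} = 264385836 · 1/1048576 = 66096459/262144.
Numerically: E[X] ≈ 252.1380.

E[X] = C(57,7)·2^(1−C(7,2)) = 66096459/262144 ≈ 252.1380.


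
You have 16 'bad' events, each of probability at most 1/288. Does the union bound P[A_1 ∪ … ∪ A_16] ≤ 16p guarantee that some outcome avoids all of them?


Union bound: P[∪_{i=1}^{16} A_i] ≤ Σ_i P[A_i] ≤ 16·p = 16·(1/288) = 1/18.
Numerically: 1/18 ≈ 0.055556.
Is 1/18 < 1? YES.
Since P[∪ A_i] ≤ 1/18 < 1, the complement has P[∩ A_i^c] ≥ 1 − 1/18 = 17/18 > 0, so some outcome avoids every A_i.

16·p = 1/18 ≈ 0.055556; existence CERTIFIED by the union bound.


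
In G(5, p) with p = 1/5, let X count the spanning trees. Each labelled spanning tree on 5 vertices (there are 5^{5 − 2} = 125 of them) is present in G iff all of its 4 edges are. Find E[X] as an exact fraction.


K_5 has 5^{5 − 2} = 125 labelled spanning trees.
For each such spanning tree H, let X_H = 1 if all 4 edges of H are present in G. Then P[X_H = 1] = p^{4} = (1/5)^{4} = 1/625.
By linearity: E[X] = Σ_H E[X_H] = 125 · p^{4} = 125 · 1/625 = 1/5.
Numerically: E[X] ≈ 0.2.

E[X] = 125 · (1/5)^{4} = 1/5 ≈ 0.2.


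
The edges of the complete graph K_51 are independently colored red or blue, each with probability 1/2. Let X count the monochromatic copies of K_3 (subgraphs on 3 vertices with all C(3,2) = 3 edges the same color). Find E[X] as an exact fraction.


Let X = Σ_S X_S over the C(51, 3) = 20825 subsets S of size 3, where X_S = 1 if the K_3 on S is monochromatic.
For a fixed S, the K_3 on S has C(3, 2) = 3 edges. P[all 3 edges red] = (1/2)^3, and likewise for blue, so P[monochromatic] = 2·(1/2)^3 = 2^{1 − 3} = 1/4.
By linearity of expectation: E[X] = C(51, 3) · 2^{1 − 3} = 20825 · 1/4 = 20825/4.
Numerically: E[X] ≈ 5206.250000.

E[X] = C(51,3)·2^(1−C(3,2)) = 20825/4 ≈ 5206.250000.


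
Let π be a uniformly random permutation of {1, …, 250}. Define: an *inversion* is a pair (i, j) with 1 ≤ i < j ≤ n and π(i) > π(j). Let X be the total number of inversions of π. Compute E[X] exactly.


Write X = Σ X_I over the C(250, 2) = 31125 pairs i < j, with X_I the indicator of one inversion.
There are 31125 indicators.
For each fixed pair i < j, the values π(i) and π(j) are two distinct elements of {1, …, 250} in uniformly random order; by symmetry P[π(i) > π(j)] = 1/2.
By linearity: E[X] = 31125 · (1/2) = C(250, 2) · (1/2) = 31125/2 = 31125/2 ≈ 15562.5000.

E[X] = 31125/2 = 15562.5000.


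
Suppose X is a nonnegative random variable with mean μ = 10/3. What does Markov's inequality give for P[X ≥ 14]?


μ = E[X] = 10/3, a = 14.
Markov: P[X ≥ 14] ≤ μ/a = (10/3)/14 = 5/21.
Numerically: ≈ 0.238095.
(Since a = 14 > μ = 3.333333, the bound 5/21 is < 1 and informative.)

P[X ≥ 14] ≤ 5/21 ≈ 0.238095.


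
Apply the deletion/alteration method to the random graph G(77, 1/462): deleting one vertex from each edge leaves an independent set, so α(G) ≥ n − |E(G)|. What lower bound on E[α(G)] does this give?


E[|E(G)|] = C(77, 2)·p = 2926 · (1/462) = 19/3.
E[α(G)] ≥ n − E[|E(G)|] = 77 − 19/3 = 212/3.
Numerically: ≈ 70.66667.
(This is only a lower bound; the true E[α(G)] may be larger.)

E[α(G)] ≥ 212/3 ≈ 70.66667.


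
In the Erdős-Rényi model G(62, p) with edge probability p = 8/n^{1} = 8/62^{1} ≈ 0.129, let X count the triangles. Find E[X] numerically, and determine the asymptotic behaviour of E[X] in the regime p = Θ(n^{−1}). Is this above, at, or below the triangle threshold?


Number of potential triangles: C(62, 3) = 37820.
Each occurs with probability p³ ≈ (0.129)³ ≈ 2.148300e-03.
By linearity: E[X] = C(62, 3)·p³ ≈ 37820 · 2.148300e-03 ≈ 81.2487.
Here α = 1, so p = 8/n is exactly at the triangle threshold p ~ 1/n. Asymptotically E[X] → c³/6 = 8³/6 = 256/3 ≈ 85.3333, a bounded constant. In this regime the triangle count is asymptotically Poisson(c³/6).

E[X] ≈ 81.2487; in regime p = Θ(1/n^{1}) E[X] stays bounded (at the triangle threshold p ~ 1/n).


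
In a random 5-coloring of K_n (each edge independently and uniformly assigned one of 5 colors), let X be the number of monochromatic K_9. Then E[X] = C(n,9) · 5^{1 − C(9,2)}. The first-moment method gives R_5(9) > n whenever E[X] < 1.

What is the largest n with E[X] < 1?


We need C(n, 9) · 5^{1 − 36} < 1, i.e. C(n, 9) < 5^{36 − 1} = 2910383045673370361328125.
Check values of n near the boundary:
  n = 2168: C(2168, 9) = 2867804175977929537095120; 2867804175977929537095120 < 2910383045673370361328125? YES
  n = 2169: C(2169, 9) = 2879753360044504243499683; 2879753360044504243499683 < 2910383045673370361328125? YES
  n = 2170: C(2170, 9) = 2891746779868845075610510; 2891746779868845075610510 < 2910383045673370361328125? YES
  n = 2171: C(2171, 9) = 2903784578674959601827205; 2903784578674959601827205 < 2910383045673370361328125? YES
  n = 2172: C(2172, 9) = 2915866900084148060642020; 2915866900084148060642020 < 2910383045673370361328125? NO
  n = 2173: C(2173, 9) = 2927993888115921319674265; 2927993888115921319674265 < 2910383045673370361328125? NO
The largest n with C(n, 9) < 2910383045673370361328125 is n = 2171 (where E[X] = 580756915734991920365441/582076609134674072265625 ≈ 0.99773). Hence R_5(9) > 2171, i.e. R_5(9) ≥ 2172.

Largest n = 2171; hence R_5(9) > 2171.
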